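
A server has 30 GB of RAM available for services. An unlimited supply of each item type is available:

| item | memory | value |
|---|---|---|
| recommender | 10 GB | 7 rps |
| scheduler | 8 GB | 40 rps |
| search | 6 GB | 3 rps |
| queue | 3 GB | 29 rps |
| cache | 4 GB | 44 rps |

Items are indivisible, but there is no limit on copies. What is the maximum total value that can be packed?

Best value-per-unit is cache at 44/4; filling with it alone gives 7×44 = 308.
Optimal mix: 2×queue + 6×cache → memory 30, value 322.

322 rps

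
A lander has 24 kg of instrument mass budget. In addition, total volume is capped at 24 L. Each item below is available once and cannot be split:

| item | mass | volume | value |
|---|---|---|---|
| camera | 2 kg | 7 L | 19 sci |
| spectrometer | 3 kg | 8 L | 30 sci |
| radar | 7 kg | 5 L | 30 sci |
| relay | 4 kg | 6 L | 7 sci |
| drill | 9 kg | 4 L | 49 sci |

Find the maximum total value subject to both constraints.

128 sci

Feasible sets respecting both limits:
- camera+spectrometer+radar+drill: mass 21, volume 24, value 128
- spectrometer+radar+relay+drill: mass 23, volume 23, value 116
- spectrometer+radar+drill: mass 19, volume 17, value 109
Best: 128 sci.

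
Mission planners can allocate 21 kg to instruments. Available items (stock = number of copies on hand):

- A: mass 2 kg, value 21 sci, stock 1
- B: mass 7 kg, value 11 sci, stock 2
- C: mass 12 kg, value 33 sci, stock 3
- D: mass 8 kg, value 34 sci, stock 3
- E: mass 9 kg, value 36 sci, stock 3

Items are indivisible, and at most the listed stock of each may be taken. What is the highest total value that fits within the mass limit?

93 sci

Top feasible selections:
- 1×A + 2×E: mass 20, value 93
- 1×A + 1×D + 1×E: mass 19, value 91
- 1×A + 2×D: mass 18, value 89
Best: 93 sci.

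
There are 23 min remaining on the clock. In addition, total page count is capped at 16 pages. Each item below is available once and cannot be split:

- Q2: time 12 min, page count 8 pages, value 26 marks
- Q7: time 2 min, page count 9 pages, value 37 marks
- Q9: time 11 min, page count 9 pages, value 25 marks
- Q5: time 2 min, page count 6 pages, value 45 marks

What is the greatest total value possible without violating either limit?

82 marks

Feasible sets respecting both limits:
- Q7+Q5: time 4, page count 15, value 82
- Q2+Q5: time 14, page count 14, value 71
- Q9+Q5: time 13, page count 15, value 70
- Q5: time 2, page count 6, value 45
Best: 82 marks.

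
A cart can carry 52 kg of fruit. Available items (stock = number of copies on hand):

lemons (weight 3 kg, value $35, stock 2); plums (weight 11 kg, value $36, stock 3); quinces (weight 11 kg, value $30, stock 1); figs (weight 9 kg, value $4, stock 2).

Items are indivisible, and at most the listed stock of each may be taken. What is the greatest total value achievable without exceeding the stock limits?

Best selections within weight 52 and stock limits:
- 2×lemons + 3×plums + 1×quinces: weight 50, value 208
- 2×lemons + 3×plums + 1×figs: weight 48, value 182
Best: $208.

$208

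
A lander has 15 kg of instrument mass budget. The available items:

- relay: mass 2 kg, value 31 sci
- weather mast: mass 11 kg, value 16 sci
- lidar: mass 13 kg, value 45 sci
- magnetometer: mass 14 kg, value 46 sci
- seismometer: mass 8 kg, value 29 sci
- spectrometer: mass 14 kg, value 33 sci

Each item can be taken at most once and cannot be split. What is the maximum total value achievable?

76 sci

Check high-value combinations within 15 kg:
- relay+lidar: mass 2+13=15, value 31+45=76
- relay+seismometer: mass 2+8=10, value 31+29=60
- relay+weather mast: mass 2+11=13, value 31+16=47
- magnetometer: mass 14, value 46
Best: 76 sci.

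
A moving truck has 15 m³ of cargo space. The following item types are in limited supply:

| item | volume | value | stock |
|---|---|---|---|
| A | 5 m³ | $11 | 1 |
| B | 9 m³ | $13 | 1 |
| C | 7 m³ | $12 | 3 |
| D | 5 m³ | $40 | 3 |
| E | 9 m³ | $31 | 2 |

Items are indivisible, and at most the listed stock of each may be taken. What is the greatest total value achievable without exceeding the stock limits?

$120

Top feasible selections:
- 3×D: volume 15, value 120
- 1×A + 2×D: volume 15, value 91
- 2×D: volume 10, value 80
- 1×D + 1×E: volume 14, value 71
Best: $120.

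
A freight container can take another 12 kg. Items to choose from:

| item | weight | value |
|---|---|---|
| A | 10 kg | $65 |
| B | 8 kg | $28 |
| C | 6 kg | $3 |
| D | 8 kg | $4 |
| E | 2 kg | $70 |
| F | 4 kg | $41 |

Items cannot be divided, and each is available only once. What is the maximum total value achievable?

Check high-value combinations within 12 kg:
- A+E: weight 10+2=12, value 65+70=135
- C+E+F: weight 6+2+4=12, value 3+70+41=114
- E+F: weight 2+4=6, value 70+41=111
Best: $135.

$135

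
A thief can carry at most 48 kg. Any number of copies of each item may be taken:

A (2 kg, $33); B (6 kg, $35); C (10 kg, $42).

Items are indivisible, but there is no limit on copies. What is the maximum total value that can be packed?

$792

Best value-per-unit is A at 33/2, and filling with it alone uses weight 24×2=48. No mix of the others beats 24×33 = 792.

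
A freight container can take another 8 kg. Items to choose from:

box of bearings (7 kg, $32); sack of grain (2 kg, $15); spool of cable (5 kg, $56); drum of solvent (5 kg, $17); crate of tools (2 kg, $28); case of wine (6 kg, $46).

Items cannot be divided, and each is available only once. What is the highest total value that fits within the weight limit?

$84

This is a 0/1 knapsack; check combinations near the capacity.
- spool of cable+crate of tools: weight 5+2=7, value 56+28=84
- crate of tools+case of wine: weight 2+6=8, value 28+46=74
- sack of grain+spool of cable: weight 2+5=7, value 15+56=71
Best: $84.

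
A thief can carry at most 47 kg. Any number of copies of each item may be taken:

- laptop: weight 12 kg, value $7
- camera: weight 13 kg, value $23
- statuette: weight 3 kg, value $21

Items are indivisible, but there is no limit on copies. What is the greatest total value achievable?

$315

Best value-per-unit is statuette at 21/3, and filling with it alone uses weight 15×3=45. No mix of the others beats 15×21 = 315.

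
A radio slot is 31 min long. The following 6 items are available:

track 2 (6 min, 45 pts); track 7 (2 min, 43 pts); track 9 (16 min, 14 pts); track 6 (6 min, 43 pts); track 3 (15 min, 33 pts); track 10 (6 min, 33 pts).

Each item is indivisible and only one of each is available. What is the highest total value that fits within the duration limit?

Check high-value combinations within 31 min:
- track 2+track 7+track 6+track 10: duration 6+2+6+6=20, value 45+43+43+33=164
- track 2+track 7+track 6+track 3: duration 6+2+6+15=29, value 45+43+43+33=164
- track 2+track 7+track 3+track 10: duration 6+2+15+6=29, value 45+43+33+33=154
- track 7+track 6+track 3+track 10: duration 2+6+15+6=29, value 43+43+33+33=152
- track 2+track 7+track 9+track 6: duration 6+2+16+6=30, value 45+43+14+43=145
Best: 164 pts.

164 pts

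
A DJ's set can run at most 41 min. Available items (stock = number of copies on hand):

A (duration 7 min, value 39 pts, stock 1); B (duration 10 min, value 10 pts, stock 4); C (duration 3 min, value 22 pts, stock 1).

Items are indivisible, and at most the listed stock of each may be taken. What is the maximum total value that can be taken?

91 pts

Best selections within duration 41 and stock limits:
- 1×A + 3×B + 1×C: duration 40, value 91
- 1×A + 2×B + 1×C: duration 30, value 81
- 1×A + 1×B + 1×C: duration 20, value 71
- 1×A + 3×B: duration 37, value 69
Best: 91 pts.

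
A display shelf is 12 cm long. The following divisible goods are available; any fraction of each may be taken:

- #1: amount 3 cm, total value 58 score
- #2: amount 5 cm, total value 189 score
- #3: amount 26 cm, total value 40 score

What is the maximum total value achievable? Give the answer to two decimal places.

253.15

Take in order of value per unit:
- #2 (189/5 per unit): all 5 → value 189, running total 189.00
- #1 (58/3 per unit): all 3 → value 58, running total 247.00
- #3 (40/26 per unit): 4 of 26 → value 4×40/26 = 6.1538, running total 253.15
Total 253.15.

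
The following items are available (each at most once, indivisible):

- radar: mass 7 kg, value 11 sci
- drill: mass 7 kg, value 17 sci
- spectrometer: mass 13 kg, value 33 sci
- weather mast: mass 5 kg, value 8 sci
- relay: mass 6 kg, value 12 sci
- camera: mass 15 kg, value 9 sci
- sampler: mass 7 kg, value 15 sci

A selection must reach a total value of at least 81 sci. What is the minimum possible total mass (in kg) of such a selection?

38

Subsets with value ≥ 81, sorted by total mass:
- drill+spectrometer+weather mast+relay+sampler: mass 38, value 85
- radar+drill+spectrometer+weather mast+relay: mass 38, value 81
- radar+drill+spectrometer+weather mast+sampler: mass 39, value 84
- radar+drill+spectrometer+relay+sampler: mass 40, value 88
Minimum mass: 38 kg.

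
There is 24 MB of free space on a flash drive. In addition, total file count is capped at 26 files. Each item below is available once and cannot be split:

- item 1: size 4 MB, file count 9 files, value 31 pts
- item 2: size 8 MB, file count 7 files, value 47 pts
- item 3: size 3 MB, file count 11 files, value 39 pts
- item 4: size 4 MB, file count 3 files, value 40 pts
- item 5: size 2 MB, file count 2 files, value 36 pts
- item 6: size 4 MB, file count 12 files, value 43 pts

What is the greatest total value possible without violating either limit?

166 pts

Feasible sets respecting both limits:
- item 2+item 4+item 5+item 6: size 18, file count 24, value 166
- item 2+item 3+item 4+item 5: size 17, file count 23, value 162
- item 1+item 2+item 4+item 5: size 18, file count 21, value 154
Best: 166 pts.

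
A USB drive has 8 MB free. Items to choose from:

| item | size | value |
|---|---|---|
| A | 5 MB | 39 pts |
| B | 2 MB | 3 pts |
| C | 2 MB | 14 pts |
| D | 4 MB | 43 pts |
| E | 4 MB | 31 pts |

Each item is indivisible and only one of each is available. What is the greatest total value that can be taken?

74 pts

Check high-value combinations within 8 MB:
- D+E: size 4+4=8, value 43+31=74
- B+C+D: size 2+2+4=8, value 3+14+43=60
- C+D: size 2+4=6, value 14+43=57
Best: 74 pts.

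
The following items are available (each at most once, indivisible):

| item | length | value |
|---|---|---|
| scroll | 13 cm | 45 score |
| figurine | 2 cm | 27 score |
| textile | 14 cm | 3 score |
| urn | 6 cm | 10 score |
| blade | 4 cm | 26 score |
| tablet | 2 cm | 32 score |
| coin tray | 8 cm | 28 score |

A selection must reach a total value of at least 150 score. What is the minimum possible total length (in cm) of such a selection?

29

Subsets with value ≥ 150, sorted by total length:
- scroll+figurine+blade+tablet+coin tray: length 29, value 158
- scroll+figurine+urn+blade+tablet+coin tray: length 35, value 168
Minimum length: 29 cm.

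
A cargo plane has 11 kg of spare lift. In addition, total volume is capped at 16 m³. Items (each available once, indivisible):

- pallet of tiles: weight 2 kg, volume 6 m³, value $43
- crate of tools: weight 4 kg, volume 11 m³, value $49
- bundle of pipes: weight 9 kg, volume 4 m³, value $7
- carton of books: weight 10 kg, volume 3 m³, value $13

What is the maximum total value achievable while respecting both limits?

$50

Feasible sets respecting both limits:
- pallet of tiles+bundle of pipes: weight 11, volume 10, value 50
- crate of tools: weight 4, volume 11, value 49
- pallet of tiles: weight 2, volume 6, value 43
- carton of books: weight 10, volume 3, value 13
Best: $50.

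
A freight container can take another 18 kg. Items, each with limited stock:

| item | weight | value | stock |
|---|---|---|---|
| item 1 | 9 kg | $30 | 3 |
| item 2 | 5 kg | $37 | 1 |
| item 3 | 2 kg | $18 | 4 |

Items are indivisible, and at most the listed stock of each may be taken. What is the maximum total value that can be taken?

Best selections within weight 18 and stock limits:
- 1×item 2 + 4×item 3: weight 13, value 109
- 1×item 1 + 1×item 2 + 2×item 3: weight 18, value 103
- 1×item 1 + 4×item 3: weight 17, value 102
Best: $109.

$109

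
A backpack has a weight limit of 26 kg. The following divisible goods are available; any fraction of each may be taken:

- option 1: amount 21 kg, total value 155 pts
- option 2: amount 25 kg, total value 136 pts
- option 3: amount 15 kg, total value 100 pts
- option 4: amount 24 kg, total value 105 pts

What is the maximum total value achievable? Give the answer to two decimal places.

188.33

Take in order of value per unit:
- option 1 (155/21 per unit): all 21 → value 155, running total 155.00
- option 3 (100/15 per unit): 5 of 15 → value 5×100/15 = 33.3333, running total 188.33
Total 188.33.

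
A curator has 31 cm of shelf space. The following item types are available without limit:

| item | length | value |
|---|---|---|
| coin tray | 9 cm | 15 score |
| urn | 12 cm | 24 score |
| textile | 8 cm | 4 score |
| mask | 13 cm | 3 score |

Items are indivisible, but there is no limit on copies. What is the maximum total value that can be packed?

54 score

Best value-per-unit is urn at 24/12; filling with it alone gives 2×24 = 48.
Optimal mix: 2×coin tray + 1×urn → length 30, value 54.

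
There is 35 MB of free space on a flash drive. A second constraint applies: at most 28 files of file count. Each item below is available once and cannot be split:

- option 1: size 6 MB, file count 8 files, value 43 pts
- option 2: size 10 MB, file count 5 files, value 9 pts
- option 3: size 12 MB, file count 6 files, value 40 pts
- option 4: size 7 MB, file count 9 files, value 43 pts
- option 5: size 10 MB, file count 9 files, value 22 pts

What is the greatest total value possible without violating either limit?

Feasible sets respecting both limits:
- option 1+option 2+option 3+option 4: size 35, file count 28, value 135
- option 1+option 3+option 4: size 25, file count 23, value 126
- option 1+option 4+option 5: size 23, file count 26, value 108
- option 1+option 3+option 5: size 28, file count 23, value 105
Best: 135 pts.

135 pts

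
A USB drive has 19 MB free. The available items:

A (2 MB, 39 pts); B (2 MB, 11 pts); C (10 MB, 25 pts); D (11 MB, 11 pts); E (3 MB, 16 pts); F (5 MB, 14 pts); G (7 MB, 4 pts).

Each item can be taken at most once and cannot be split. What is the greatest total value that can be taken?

Check high-value combinations within 19 MB:
- A+B+C+E: size 2+2+10+3=17, value 39+11+25+16=91
- A+B+C+F: size 2+2+10+5=19, value 39+11+25+14=89
- A+B+E+F+G: size 2+2+3+5+7=19, value 39+11+16+14+4=84
- A+B+E+F: size 2+2+3+5=12, value 39+11+16+14=80
- A+C+E: size 2+10+3=15, value 39+25+16=80
Best: 91 pts.

91 pts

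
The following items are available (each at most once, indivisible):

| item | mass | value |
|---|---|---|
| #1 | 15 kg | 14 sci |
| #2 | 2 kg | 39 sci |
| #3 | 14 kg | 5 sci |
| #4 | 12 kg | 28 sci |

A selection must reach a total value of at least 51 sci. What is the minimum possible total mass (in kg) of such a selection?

Subsets with value ≥ 51, sorted by total mass:
- #2+#4: mass 14, value 67
- #1+#2: mass 17, value 53
- #2+#3+#4: mass 28, value 72
- #1+#2+#4: mass 29, value 81
Minimum mass: 14 kg.

14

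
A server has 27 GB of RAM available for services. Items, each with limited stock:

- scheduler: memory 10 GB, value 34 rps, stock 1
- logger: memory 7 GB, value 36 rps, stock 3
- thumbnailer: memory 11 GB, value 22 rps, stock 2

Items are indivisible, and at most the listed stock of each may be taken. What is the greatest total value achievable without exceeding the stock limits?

108 rps

Best selections within memory 27 and stock limits:
- 3×logger: memory 21, value 108
- 1×scheduler + 2×logger: memory 24, value 106
- 2×logger + 1×thumbnailer: memory 25, value 94
Best: 108 rps.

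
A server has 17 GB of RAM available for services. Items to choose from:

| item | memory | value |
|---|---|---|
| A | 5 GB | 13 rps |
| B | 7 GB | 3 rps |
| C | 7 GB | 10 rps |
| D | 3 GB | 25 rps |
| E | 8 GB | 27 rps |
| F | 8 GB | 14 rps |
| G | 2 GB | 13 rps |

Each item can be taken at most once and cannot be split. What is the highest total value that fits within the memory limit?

This is a 0/1 knapsack; check combinations near the capacity.
- D+E+G: memory 3+8+2=13, value 25+27+13=65
- A+D+E: memory 5+3+8=16, value 13+25+27=65
- A+C+D+G: memory 5+7+3+2=17, value 13+10+25+13=61
Best: 65 rps.

65 rps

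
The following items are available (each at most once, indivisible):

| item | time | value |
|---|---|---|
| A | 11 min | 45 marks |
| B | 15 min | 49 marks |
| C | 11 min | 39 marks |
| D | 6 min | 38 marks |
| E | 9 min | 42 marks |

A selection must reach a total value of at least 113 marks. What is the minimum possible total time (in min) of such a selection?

26

Subsets with value ≥ 113, sorted by total time:
- A+D+E: time 26, value 125
- C+D+E: time 26, value 119
- A+C+D: time 28, value 122
Minimum time: 26 min.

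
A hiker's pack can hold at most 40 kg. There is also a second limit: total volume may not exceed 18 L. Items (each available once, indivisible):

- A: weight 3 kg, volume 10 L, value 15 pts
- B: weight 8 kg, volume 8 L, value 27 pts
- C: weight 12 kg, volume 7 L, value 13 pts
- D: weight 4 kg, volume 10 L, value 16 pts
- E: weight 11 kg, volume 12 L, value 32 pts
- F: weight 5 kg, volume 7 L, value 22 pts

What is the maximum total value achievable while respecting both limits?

Feasible sets respecting both limits:
- B+F: weight 13, volume 15, value 49
- B+D: weight 12, volume 18, value 43
- A+B: weight 11, volume 18, value 42
Best: 49 pts.

49 pts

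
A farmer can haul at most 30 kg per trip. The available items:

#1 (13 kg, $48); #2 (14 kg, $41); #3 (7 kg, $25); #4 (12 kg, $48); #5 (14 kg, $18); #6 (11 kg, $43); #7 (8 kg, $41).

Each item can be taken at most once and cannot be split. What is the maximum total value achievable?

$116

Check high-value combinations within 30 kg:
- #3+#4+#6: weight 7+12+11=30, value 25+48+43=116
- #3+#4+#7: weight 7+12+8=27, value 25+48+41=114
- #1+#3+#7: weight 13+7+8=28, value 48+25+41=114
- #3+#6+#7: weight 7+11+8=26, value 25+43+41=109
Best: $116.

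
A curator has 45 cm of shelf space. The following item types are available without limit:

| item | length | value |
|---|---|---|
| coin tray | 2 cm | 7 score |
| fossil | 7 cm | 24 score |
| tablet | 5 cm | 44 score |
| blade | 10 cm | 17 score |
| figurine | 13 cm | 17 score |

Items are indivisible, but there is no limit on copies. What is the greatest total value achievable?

396 score

Best value-per-unit is tablet at 44/5, and filling with it alone uses length 9×5=45. No mix of the others beats 9×44 = 396.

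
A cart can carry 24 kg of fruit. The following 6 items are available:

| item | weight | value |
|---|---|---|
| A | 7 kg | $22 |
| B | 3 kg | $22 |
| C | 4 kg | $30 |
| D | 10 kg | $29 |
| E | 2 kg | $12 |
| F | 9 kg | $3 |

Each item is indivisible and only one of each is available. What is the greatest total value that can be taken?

$103

This is a 0/1 knapsack; check combinations near the capacity.
- A+B+C+D: weight 7+3+4+10=24, value 22+22+30+29=103
- B+C+D+E: weight 3+4+10+2=19, value 22+30+29+12=93
- A+C+D+E: weight 7+4+10+2=23, value 22+30+29+12=93
- A+B+C+E: weight 7+3+4+2=16, value 22+22+30+12=86
- A+B+D+E: weight 7+3+10+2=22, value 22+22+29+12=85
Best: $103.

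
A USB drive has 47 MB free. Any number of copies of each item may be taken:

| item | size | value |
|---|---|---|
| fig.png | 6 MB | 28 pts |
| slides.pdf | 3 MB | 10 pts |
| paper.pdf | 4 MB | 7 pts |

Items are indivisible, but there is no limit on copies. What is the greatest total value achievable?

Best value-per-unit is fig.png at 28/6; filling with it alone gives 7×28 = 196.
Optimal mix: 7×fig.png + 1×slides.pdf → size 45, value 206.

206 pts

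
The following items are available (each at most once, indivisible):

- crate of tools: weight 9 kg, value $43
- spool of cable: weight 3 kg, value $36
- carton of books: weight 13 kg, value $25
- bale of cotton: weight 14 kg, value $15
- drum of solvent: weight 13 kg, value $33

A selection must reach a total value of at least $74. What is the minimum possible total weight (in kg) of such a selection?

Subsets with value ≥ 74, sorted by total weight:
- crate of tools+spool of cable: weight 12, value 79
- crate of tools+drum of solvent: weight 22, value 76
- crate of tools+spool of cable+drum of solvent: weight 25, value 112
Minimum weight: 12 kg.

12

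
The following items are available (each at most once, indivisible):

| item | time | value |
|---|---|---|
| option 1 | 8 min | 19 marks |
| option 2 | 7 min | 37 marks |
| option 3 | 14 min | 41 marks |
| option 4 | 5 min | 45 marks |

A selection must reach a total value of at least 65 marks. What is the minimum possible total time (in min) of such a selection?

12

Subsets with value ≥ 65, sorted by total time:
- option 2+option 4: time 12, value 82
- option 3+option 4: time 19, value 86
Minimum time: 12 min.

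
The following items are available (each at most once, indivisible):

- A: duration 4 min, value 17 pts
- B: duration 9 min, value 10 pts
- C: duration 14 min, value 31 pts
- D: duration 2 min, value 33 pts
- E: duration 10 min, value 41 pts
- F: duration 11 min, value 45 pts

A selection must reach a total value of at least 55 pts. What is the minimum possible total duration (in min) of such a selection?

Subsets with value ≥ 55, sorted by total duration:
- D+E: duration 12, value 74
- D+F: duration 13, value 78
- A+E: duration 14, value 58
- A+F: duration 15, value 62
Minimum duration: 12 min.

12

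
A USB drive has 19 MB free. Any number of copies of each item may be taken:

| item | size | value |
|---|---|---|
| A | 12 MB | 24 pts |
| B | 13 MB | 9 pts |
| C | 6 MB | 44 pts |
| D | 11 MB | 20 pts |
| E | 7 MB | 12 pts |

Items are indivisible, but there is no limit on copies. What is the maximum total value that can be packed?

Best value-per-unit is C at 44/6, and filling with it alone uses size 3×6=18. No mix of the others beats 3×44 = 132.

132 pts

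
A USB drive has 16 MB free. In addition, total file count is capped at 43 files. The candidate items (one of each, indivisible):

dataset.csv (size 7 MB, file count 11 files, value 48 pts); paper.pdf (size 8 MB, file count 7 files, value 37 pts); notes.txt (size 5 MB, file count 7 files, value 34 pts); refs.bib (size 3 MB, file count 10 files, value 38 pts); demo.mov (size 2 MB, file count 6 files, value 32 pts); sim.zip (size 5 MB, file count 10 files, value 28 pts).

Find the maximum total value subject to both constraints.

132 pts

Feasible sets respecting both limits:
- notes.txt+refs.bib+demo.mov+sim.zip: size 15, file count 33, value 132
- dataset.csv+notes.txt+refs.bib: size 15, file count 28, value 120
- dataset.csv+refs.bib+demo.mov: size 12, file count 27, value 118
- dataset.csv+notes.txt+demo.mov: size 14, file count 24, value 114
Best: 132 pts.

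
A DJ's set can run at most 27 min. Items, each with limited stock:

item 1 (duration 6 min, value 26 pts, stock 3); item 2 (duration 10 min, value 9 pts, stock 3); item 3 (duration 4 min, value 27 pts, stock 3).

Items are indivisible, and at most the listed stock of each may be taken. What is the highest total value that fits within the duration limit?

Best selections within duration 27 and stock limits:
- 2×item 1 + 3×item 3: duration 24, value 133
- 3×item 1 + 2×item 3: duration 26, value 132
- 1×item 1 + 3×item 3: duration 18, value 107
- 2×item 1 + 2×item 3: duration 20, value 106
Best: 133 pts.

133 pts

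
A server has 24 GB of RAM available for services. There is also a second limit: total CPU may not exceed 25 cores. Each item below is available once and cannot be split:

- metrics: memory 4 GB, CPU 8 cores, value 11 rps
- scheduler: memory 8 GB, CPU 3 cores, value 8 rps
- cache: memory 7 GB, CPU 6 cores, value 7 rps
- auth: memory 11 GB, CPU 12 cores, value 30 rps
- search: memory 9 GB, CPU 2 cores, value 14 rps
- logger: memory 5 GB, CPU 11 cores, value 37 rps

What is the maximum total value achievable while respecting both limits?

67 rps

Feasible sets respecting both limits:
- auth+logger: memory 16, CPU 23, value 67
- metrics+search+logger: memory 18, CPU 21, value 62
- scheduler+search+logger: memory 22, CPU 16, value 59
Best: 67 rps.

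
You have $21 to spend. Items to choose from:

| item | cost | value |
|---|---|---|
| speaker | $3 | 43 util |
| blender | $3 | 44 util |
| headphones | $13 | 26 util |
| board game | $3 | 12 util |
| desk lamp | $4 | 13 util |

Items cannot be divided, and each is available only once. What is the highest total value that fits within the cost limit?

113 util

Check high-value combinations within $21:
- speaker+blender+headphones: cost 3+3+13=19, value 43+44+26=113
- speaker+blender+board game+desk lamp: cost 3+3+3+4=13, value 43+44+12+13=112
- speaker+blender+desk lamp: cost 3+3+4=10, value 43+44+13=100
- speaker+blender+board game: cost 3+3+3=9, value 43+44+12=99
Best: 113 util.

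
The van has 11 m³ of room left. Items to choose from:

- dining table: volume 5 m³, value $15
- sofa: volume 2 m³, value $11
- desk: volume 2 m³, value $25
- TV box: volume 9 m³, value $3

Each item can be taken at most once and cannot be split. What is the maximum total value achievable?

$51

This is a 0/1 knapsack; check combinations near the capacity.
- dining table+sofa+desk: volume 5+2+2=9, value 15+11+25=51
- dining table+desk: volume 5+2=7, value 15+25=40
- sofa+desk: volume 2+2=4, value 11+25=36
Best: $51.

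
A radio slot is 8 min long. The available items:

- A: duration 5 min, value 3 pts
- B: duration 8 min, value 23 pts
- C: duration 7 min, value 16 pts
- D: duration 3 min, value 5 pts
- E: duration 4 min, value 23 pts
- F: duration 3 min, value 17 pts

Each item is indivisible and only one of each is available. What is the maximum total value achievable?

40 pts

Check high-value combinations within 8 min:
- E+F: duration 4+3=7, value 23+17=40
- D+E: duration 3+4=7, value 5+23=28
- E: duration 4, value 23
Best: 40 pts.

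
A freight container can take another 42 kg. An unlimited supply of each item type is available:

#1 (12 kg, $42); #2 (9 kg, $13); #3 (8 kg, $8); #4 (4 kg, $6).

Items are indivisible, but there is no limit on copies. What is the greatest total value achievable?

Best value-per-unit is #1 at 42/12; filling with it alone gives 3×42 = 126.
Optimal mix: 3×#1 + 1×#4 → weight 40, value 132.

$132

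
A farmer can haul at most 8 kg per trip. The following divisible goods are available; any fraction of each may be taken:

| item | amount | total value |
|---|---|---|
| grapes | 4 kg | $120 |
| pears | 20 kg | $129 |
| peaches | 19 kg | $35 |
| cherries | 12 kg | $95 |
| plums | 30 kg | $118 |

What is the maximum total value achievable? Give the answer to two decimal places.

151.67

Take in order of value per unit:
- grapes (120/4 per unit): all 4 → value 120, running total 120.00
- cherries (95/12 per unit): 4 of 12 → value 4×95/12 = 31.6667, running total 151.67
Total 151.67.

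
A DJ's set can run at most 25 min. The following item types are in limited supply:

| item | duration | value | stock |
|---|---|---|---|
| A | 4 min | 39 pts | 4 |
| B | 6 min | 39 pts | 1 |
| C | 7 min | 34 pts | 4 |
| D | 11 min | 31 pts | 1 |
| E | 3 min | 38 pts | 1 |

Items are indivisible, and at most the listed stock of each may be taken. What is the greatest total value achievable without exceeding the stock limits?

233 pts

Best selections within duration 25 and stock limits:
- 4×A + 1×B + 1×E: duration 25, value 233
- 4×A + 1×B: duration 22, value 195
Best: 233 pts.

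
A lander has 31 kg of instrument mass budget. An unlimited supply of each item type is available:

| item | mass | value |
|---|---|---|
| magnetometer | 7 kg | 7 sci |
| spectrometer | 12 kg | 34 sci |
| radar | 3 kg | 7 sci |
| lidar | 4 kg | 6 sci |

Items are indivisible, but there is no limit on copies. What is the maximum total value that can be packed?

Best value-per-unit is spectrometer at 34/12; filling with it alone gives 2×34 = 68.
Optimal mix: 2×spectrometer + 2×radar → mass 30, value 82.

82 sci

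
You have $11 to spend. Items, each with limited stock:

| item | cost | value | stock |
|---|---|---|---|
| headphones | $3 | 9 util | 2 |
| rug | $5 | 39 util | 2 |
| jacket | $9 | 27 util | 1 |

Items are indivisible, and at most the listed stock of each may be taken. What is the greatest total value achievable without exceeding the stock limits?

78 util

Best selections within cost 11 and stock limits:
- 2×rug: cost 10, value 78
- 2×headphones + 1×rug: cost 11, value 57
- 1×headphones + 1×rug: cost 8, value 48
- 1×rug: cost 5, value 39
Best: 78 util.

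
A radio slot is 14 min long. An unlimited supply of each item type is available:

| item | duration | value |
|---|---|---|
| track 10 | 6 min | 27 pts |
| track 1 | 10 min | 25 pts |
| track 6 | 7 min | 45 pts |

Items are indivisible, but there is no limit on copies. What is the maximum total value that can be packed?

Best value-per-unit is track 6 at 45/7, and filling with it alone uses duration 2×7=14. No mix of the others beats 2×45 = 90.

90 pts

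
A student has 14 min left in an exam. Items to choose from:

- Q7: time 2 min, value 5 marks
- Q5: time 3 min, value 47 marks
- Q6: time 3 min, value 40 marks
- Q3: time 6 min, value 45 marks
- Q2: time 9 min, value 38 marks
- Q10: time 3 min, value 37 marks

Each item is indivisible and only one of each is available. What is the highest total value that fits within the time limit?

137 marks

This is a 0/1 knapsack; check combinations near the capacity.
- Q7+Q5+Q6+Q3: time 2+3+3+6=14, value 5+47+40+45=137
- Q7+Q5+Q3+Q10: time 2+3+6+3=14, value 5+47+45+37=134
- Q5+Q6+Q3: time 3+3+6=12, value 47+40+45=132
Best: 137 marks.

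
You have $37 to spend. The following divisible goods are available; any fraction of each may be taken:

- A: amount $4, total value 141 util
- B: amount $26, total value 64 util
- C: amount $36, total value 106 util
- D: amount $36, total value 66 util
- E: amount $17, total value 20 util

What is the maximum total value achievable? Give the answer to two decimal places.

Take in order of value per unit:
- A (141/4 per unit): all 4 → value 141, running total 141.00
- C (106/36 per unit): 33 of 36 → value 33×106/36 = 97.1667, running total 238.17
Total 238.17.

238.17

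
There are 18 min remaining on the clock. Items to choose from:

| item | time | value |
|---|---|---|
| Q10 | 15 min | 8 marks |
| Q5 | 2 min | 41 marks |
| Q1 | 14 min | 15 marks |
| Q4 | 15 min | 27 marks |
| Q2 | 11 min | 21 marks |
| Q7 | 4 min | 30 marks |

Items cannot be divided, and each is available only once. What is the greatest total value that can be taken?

92 marks

This is a 0/1 knapsack; check combinations near the capacity.
- Q5+Q2+Q7: time 2+11+4=17, value 41+21+30=92
- Q5+Q7: time 2+4=6, value 41+30=71
- Q5+Q4: time 2+15=17, value 41+27=68
- Q5+Q2: time 2+11=13, value 41+21=62
Best: 92 marks.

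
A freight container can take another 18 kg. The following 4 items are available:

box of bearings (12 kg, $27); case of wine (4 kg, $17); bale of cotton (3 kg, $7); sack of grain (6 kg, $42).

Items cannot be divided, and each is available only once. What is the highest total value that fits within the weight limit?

$69

Check high-value combinations within 18 kg:
- box of bearings+sack of grain: weight 12+6=18, value 27+42=69
- case of wine+bale of cotton+sack of grain: weight 4+3+6=13, value 17+7+42=66
- case of wine+sack of grain: weight 4+6=10, value 17+42=59
- bale of cotton+sack of grain: weight 3+6=9, value 7+42=49
- box of bearings+case of wine: weight 12+4=16, value 27+17=44
Best: $69.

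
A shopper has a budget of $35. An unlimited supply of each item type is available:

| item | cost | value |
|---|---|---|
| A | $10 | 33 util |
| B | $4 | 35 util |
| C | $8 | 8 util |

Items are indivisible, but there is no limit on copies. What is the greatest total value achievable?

Best value-per-unit is B at 35/4, and filling with it alone uses cost 8×4=32. No mix of the others beats 8×35 = 280.

280 util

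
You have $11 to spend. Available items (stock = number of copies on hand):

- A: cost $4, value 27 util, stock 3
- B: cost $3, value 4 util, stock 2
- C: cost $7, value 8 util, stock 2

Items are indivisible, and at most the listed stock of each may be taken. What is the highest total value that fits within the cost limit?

Best selections within cost 11 and stock limits:
- 2×A + 1×B: cost 11, value 58
- 2×A: cost 8, value 54
Best: 58 util.

58 util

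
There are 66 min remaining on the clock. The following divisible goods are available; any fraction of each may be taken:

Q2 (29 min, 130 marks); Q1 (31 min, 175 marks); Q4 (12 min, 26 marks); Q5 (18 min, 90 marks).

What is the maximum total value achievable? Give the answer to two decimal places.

341.21

Take in order of value per unit:
- Q1 (175/31 per unit): all 31 → value 175, running total 175.00
- Q5 (90/18 per unit): all 18 → value 90, running total 265.00
- Q2 (130/29 per unit): 17 of 29 → value 17×130/29 = 76.2069, running total 341.21
Total 341.21.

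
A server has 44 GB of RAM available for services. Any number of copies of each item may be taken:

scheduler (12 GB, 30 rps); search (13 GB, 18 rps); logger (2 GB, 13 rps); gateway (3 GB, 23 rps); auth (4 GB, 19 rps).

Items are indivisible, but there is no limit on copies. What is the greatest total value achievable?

Best value-per-unit is gateway at 23/3; filling with it alone gives 14×23 = 322.
Optimal mix: 1×logger + 14×gateway → memory 44, value 335.

335 rps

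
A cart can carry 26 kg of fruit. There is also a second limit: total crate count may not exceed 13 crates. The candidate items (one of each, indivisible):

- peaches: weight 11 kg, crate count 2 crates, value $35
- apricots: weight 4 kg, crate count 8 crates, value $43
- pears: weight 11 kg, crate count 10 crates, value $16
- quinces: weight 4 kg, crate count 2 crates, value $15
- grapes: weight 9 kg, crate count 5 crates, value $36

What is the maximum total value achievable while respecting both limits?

Feasible sets respecting both limits:
- peaches+apricots+quinces: weight 19, crate count 12, value 93
- peaches+quinces+grapes: weight 24, crate count 9, value 86
- apricots+grapes: weight 13, crate count 13, value 79
- peaches+apricots: weight 15, crate count 10, value 78
Best: $93.

$93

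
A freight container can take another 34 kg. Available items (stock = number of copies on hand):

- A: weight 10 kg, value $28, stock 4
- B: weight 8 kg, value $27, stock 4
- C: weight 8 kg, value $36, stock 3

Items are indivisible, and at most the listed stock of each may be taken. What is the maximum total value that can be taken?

$136

Best selections within weight 34 and stock limits:
- 1×A + 3×C: weight 34, value 136
- 1×B + 3×C: weight 32, value 135
- 1×A + 1×B + 2×C: weight 34, value 127
- 2×B + 2×C: weight 32, value 126
Best: $136.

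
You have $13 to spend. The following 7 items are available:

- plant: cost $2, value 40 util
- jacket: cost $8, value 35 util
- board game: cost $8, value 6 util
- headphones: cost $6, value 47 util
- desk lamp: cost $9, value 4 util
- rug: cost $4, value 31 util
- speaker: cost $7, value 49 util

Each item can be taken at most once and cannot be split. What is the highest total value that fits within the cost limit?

120 util

Check high-value combinations within $13:
- plant+rug+speaker: cost 2+4+7=13, value 40+31+49=120
- plant+headphones+rug: cost 2+6+4=12, value 40+47+31=118
- headphones+speaker: cost 6+7=13, value 47+49=96
Best: 120 util.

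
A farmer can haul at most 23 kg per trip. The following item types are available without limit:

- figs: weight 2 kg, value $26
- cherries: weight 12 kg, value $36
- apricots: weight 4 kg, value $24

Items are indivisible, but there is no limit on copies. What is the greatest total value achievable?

Best value-per-unit is figs at 26/2, and filling with it alone uses weight 11×2=22. No mix of the others beats 11×26 = 286.

$286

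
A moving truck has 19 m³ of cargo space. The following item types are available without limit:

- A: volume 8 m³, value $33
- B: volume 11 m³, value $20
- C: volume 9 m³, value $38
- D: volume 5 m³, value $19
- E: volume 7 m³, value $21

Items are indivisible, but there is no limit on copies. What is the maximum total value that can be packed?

$76

Best value-per-unit is C at 38/9, and filling with it alone uses volume 2×9=18. No mix of the others beats 2×38 = 76.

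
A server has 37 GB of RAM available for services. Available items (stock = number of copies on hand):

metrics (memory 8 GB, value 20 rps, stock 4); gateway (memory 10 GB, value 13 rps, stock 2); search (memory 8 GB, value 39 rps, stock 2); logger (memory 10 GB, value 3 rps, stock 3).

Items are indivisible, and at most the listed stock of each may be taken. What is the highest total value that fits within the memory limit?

Top feasible selections:
- 2×metrics + 2×search: memory 32, value 118
- 1×metrics + 1×gateway + 2×search: memory 34, value 111
Best: 118 rps.

118 rps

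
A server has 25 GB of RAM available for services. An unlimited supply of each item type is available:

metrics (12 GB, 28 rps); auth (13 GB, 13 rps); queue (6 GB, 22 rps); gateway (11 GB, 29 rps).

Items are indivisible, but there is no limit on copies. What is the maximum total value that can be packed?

Best value-per-unit is queue at 22/6, and filling with it alone uses memory 4×6=24. No mix of the others beats 4×22 = 88.

88 rps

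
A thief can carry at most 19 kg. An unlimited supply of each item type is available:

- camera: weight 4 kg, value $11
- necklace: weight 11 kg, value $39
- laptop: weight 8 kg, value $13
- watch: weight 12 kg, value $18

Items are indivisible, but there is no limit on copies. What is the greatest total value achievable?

$61

Best value-per-unit is necklace at 39/11; filling with it alone gives 1×39 = 39.
Optimal mix: 2×camera + 1×necklace → weight 19, value 61.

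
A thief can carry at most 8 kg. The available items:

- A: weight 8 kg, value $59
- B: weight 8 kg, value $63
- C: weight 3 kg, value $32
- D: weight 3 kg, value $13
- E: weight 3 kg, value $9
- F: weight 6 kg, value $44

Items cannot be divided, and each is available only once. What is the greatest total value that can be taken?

Check high-value combinations within 8 kg:
- B: weight 8, value 63
- A: weight 8, value 59
- C+D: weight 3+3=6, value 32+13=45
- F: weight 6, value 44
Best: $63.

$63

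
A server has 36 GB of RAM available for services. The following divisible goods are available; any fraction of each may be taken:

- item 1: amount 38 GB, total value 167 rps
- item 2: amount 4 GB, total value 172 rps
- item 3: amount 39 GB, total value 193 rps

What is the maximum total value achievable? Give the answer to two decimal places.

330.36

Take in order of value per unit:
- item 2 (172/4 per unit): all 4 → value 172, running total 172.00
- item 3 (193/39 per unit): 32 of 39 → value 32×193/39 = 158.3590, running total 330.36
Total 330.36.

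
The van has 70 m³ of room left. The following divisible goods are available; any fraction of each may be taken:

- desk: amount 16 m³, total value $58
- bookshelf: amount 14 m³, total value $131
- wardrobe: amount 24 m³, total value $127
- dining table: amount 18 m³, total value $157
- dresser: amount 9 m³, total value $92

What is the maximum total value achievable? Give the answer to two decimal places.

525.13

Take in order of value per unit:
- dresser (92/9 per unit): all 9 → value 92, running total 92.00
- bookshelf (131/14 per unit): all 14 → value 131, running total 223.00
- dining table (157/18 per unit): all 18 → value 157, running total 380.00
- wardrobe (127/24 per unit): all 24 → value 127, running total 507.00
- desk (58/16 per unit): 5 of 16 → value 5×58/16 = 18.1250, running total 525.13
Total 525.13.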